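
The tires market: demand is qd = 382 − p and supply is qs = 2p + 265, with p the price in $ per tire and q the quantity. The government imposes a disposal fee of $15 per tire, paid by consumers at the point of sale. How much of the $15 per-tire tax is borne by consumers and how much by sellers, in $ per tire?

Before the tax: set 382 − p = 2p + 265 → p* = $39, q* = 343.
With the tax collected from consumers, demand (in seller-price terms) shifts: qd = 382 − (p + 15).
Solving gives q = 333 with consumers paying $49 and sellers receiving $34 (the $15 wedge).
Burden on consumers: $10; on sellers: $5. (They sum to $15.)

Consumers bear $10 per tire; sellers bear $5 per tire.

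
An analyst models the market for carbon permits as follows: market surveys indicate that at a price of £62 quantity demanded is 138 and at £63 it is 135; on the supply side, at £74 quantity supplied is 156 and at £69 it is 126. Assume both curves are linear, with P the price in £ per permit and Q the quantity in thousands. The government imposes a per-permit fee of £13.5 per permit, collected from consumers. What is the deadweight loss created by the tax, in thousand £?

Demand slope: (135 − 138)/(63 − 62) = -3, so Qd = 324 − 3P.
Supply slope: (126 − 156)/(69 − 74) = 6, so Qs = 6P − 288.
Before the tax: set 324 − 3P = 6P − 288 → P* = £68, Q* = 120.
With the tax collected from consumers, demand (in seller-price terms) shifts: Qd = 324 − 3(P + 13.5).
New equilibrium: consumers pay £77, sellers receive £63.5, Q = 93. (Wedge: Pb − Ps = 13.5.)
Quantity falls by |ΔQ| = |120 − 93| = 27.
DWL = ½ · t · |ΔQ| = ½ · 13.5 · 27 = £182.25.

Deadweight loss = £182.25 thousand.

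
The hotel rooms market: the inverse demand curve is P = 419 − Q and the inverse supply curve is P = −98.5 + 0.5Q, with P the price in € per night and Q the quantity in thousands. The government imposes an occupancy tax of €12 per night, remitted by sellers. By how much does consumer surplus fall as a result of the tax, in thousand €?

Consumer surplus falls by €2728 thousand.

Inverting to Q(P) form: Qd = 419 − P; Qs = 2P + 197.
Without the tax, 419 − P = 2P + 197 gives 3P = 222, so P* = €74 and Q* = 345.
With the tax collected from sellers, supply shifts: Qs = 2(P − 12) + 197.
Solving gives Q = 337 with consumers paying €82 and sellers receiving €70 (the €12 wedge).
ΔCS is the trapezoid between Q = 337 and Q = 345 of height €8: ½ · (345 + 337) · 8 = €2728.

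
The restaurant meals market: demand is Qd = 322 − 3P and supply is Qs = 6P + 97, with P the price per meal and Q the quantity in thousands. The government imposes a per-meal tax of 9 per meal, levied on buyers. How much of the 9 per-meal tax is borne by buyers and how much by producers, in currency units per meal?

Buyers bear 6 per meal; producers bear 3 per meal.

Before the tax: set 322 − 3P = 6P + 97 → P* = 25, Q* = 247.
With the tax collected from buyers, demand (in seller-price terms) shifts: Qd = 322 − 3(P + 9).
New equilibrium: buyers pay 31, producers receive 22, Q = 229. (Wedge: Pb − Ps = 9.)
Burden on buyers: 6; on producers: 3. (They sum to 9.)
The less price-elastic side of the market bears the larger share of a per-unit tax.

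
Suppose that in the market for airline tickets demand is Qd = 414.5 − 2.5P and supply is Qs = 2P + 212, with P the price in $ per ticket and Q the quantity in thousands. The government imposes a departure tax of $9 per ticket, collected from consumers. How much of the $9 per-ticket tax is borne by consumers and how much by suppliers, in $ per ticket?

Without the tax, 414.5 − 2.5P = 2P + 212 gives 4.5P = 202.5, so P* = $45 and Q* = 302.
With the tax collected from consumers, demand (in seller-price terms) shifts: Qd = 414.5 − 2.5(P + 9).
New equilibrium: consumers pay $49, suppliers receive $40, Q = 292. (Wedge: Pb − Ps = 9.)
Burden on consumers: $4; on suppliers: $5. (They sum to $9.)
The less price-elastic side of the market bears the larger share of a per-unit tax.

Consumers bear $4 per ticket; suppliers bear $5 per ticket.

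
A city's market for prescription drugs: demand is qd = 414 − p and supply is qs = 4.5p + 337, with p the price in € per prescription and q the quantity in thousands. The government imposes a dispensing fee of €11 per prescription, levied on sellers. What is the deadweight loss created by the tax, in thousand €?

Without the tax, 414 − p = 4.5p + 337 gives 5.5p = 77, so p* = €14 and q* = 400.
With the tax collected from sellers, supply shifts: qs = 4.5(p − 11) + 337.
Solving gives q = 391 with consumers paying €23 and sellers receiving €12 (the €11 wedge).
Quantity falls by |ΔQ| = |400 − 391| = 9.
DWL = ½ · t · |ΔQ| = ½ · 11 · 9 = €49.5.

Deadweight loss = €49.5 thousand.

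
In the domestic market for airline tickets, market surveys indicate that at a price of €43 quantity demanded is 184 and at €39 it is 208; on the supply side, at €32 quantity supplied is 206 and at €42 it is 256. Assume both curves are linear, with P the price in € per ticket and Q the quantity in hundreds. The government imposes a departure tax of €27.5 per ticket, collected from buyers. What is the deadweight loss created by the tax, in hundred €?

Deadweight loss = €1031.25 hundred.

Demand slope: (208 − 184)/(39 − 43) = -6, so Qd = 442 − 6P.
Supply slope: (256 − 206)/(42 − 32) = 5, so Qs = 5P + 46.
Before the tax: set 442 − 6P = 5P + 46 → P* = €36, Q* = 226.
With the tax collected from buyers, demand (in seller-price terms) shifts: Qd = 442 − 6(P + 27.5).
Solving gives Q = 151 with buyers paying €48.5 and producers receiving €21 (the €27.5 wedge).
Quantity falls by |ΔQ| = |226 − 151| = 75.
DWL = ½ · t · |ΔQ| = ½ · 27.5 · 75 = €1031.25.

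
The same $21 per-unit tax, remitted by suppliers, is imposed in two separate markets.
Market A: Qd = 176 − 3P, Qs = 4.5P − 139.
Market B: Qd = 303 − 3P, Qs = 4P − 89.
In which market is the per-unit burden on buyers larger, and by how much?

Market A, by $0.6.

Market A: pre-tax P* = $42, Q* = 50; post-tax Q = 12.2; per-unit burden on buyers = $12.6.
Market B: pre-tax P* = $56, Q* = 135; post-tax Q = 99; per-unit burden on buyers = $12.
Difference: $12.6 vs $12 → market A is larger by $0.6.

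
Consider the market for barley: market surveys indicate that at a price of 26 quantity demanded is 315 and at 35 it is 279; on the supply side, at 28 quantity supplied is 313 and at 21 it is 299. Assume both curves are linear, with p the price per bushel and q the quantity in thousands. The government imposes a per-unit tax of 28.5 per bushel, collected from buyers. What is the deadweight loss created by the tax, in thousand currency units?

Deadweight loss = 541.5 thousand.

Demand slope: (279 − 315)/(35 − 26) = -4, so qd = 419 − 4p.
Supply slope: (299 − 313)/(21 − 28) = 2, so qs = 2p + 257.
Before the tax: set 419 − 4p = 2p + 257 → p* = 27, q* = 311.
With the tax collected from buyers, demand (in seller-price terms) shifts: qd = 419 − 4(p + 28.5).
Solving gives q = 273 with buyers paying 36.5 and suppliers receiving 8 (the 28.5 wedge).
Quantity falls by |ΔQ| = |311 − 273| = 38.
DWL = ½ · t · |ΔQ| = ½ · 28.5 · 38 = 541.5.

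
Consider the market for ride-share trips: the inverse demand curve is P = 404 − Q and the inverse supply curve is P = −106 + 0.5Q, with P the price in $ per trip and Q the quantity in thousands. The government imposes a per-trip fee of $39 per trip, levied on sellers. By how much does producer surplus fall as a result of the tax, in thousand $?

Producer surplus falls by $4251 thousand.

Rewrite in direct form: Qd = 404 − P and Qs = 2P + 212.
Before the tax: set 404 − P = 2P + 212 → P* = $64, Q* = 340.
With the tax collected from sellers, supply shifts: Qs = 2(P − 39) + 212.
New equilibrium: buyers pay $90, sellers receive $51, Q = 314. (Wedge: Pb − Ps = 39.)
ΔPS is the trapezoid between Q = 314 and Q = 340 of height $13: ½ · (340 + 314) · 13 = $4251.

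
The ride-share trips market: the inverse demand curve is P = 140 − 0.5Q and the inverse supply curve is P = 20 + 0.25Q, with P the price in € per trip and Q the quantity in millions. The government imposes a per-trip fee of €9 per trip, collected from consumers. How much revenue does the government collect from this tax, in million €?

Rewrite in direct form: Qd = 280 − 2P and Qs = 4P − 80.
Before the tax: set 280 − 2P = 4P − 80 → P* = €60, Q* = 160.
With the tax collected from consumers, demand (in seller-price terms) shifts: Qd = 280 − 2(P + 9).
New equilibrium: consumers pay €66, sellers receive €57, Q = 148. (Wedge: Pb − Ps = 9.)
Revenue = t · Q = 9 · 148 = €1332.

Tax revenue = €1332 million.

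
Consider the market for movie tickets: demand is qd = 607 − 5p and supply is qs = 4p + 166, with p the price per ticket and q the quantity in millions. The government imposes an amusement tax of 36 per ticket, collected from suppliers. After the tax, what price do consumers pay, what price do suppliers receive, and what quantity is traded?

Without the tax, 607 − 5p = 4p + 166 gives 9p = 441, so p* = 49 and q* = 362.
With the tax collected from suppliers, supply shifts: qs = 4(p − 36) + 166.
New equilibrium: consumers pay 65, suppliers receive 29, q = 282. (Wedge: pb − ps = 36.)

Consumers pay 65; suppliers receive 29; quantity = 282.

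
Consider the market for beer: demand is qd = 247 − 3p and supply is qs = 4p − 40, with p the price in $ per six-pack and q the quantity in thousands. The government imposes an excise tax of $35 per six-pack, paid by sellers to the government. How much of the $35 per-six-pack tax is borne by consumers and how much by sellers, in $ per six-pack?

Consumers bear $20 per six-pack; sellers bear $15 per six-pack.

Before the tax: set 247 − 3p = 4p − 40 → p* = $41, q* = 124.
With the tax collected from sellers, supply shifts: qs = 4(p − 35) − 40.
Solving gives q = 64 with consumers paying $61 and sellers receiving $26 (the $35 wedge).
Burden on consumers: $20; on sellers: $15. (They sum to $35.)
The less price-elastic side of the market bears the larger share of a per-unit tax.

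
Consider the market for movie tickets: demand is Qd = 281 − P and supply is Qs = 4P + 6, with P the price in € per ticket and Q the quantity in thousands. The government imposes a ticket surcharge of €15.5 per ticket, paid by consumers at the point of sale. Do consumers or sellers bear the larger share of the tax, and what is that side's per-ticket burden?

Consumers bear the larger share: €12.4 per ticket.

Without the tax, 281 − P = 4P + 6 gives 5P = 275, so P* = €55 and Q* = 226.
With the tax collected from consumers, demand (in seller-price terms) shifts: Qd = 281 − (P + 15.5).
New equilibrium: consumers pay €67.4, sellers receive €51.9, Q = 213.6. (Wedge: Pb − Ps = 15.5.)
Per-ticket burden: consumers €12.4, sellers €3.1.
Consumers take the larger share because demand is less price-elastic here (demand slope 1 vs supply slope 4).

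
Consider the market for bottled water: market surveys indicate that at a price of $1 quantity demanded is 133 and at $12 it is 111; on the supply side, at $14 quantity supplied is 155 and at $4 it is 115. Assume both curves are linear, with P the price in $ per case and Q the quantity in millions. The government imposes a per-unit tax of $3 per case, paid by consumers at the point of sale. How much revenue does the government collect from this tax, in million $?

Demand slope: (111 − 133)/(12 − 1) = -2, so Qd = 135 − 2P.
Supply slope: (115 − 155)/(4 − 14) = 4, so Qs = 4P + 99.
Without the tax, 135 − 2P = 4P + 99 gives 6P = 36, so P* = $6 and Q* = 123.
With the tax collected from consumers, demand (in seller-price terms) shifts: Qd = 135 − 2(P + 3).
Solving gives Q = 119 with consumers paying $8 and sellers receiving $5 (the $3 wedge).
Revenue = t · Q = 3 · 119 = $357.

Tax revenue = $357 million.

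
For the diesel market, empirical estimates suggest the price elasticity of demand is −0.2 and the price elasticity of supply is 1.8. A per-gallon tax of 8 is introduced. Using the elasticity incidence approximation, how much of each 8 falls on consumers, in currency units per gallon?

Incidence ratio: consumers' share ≈ εs / (εs + |εd|) = 1.8 / (1.8 + 0.2) = 0.9.
So consumers bear ≈ 0.9 × 8 = 7.2; suppliers bear 0.8.

Consumers bear ≈ 7.2 per gallon.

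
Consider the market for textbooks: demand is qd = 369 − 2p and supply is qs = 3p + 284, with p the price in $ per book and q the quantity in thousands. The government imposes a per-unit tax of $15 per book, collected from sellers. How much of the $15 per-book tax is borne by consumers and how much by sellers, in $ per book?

Before the tax: set 369 − 2p = 3p + 284 → p* = $17, q* = 335.
With the tax collected from sellers, supply shifts: qs = 3(p − 15) + 284.
New equilibrium: consumers pay $26, sellers receive $11, q = 317. (Wedge: pb − ps = 15.)
Burden on consumers: $9; on sellers: $6. (They sum to $15.)

Consumers bear $9 per book; sellers bear $6 per book.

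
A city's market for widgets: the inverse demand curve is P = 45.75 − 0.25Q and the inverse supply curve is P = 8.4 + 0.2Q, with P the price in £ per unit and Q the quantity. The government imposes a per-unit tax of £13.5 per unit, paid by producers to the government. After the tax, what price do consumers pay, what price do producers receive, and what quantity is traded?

Consumers pay £32.5; producers receive £19; quantity = 53.

Rewrite in direct form: Qd = 183 − 4P and Qs = 5P − 42.
Without the tax, 183 − 4P = 5P − 42 gives 9P = 225, so P* = £25 and Q* = 83.
With the tax collected from producers, supply shifts: Qs = 5(P − 13.5) − 42.
New equilibrium: consumers pay £32.5, producers receive £19, Q = 53. (Wedge: Pb − Ps = 13.5.)
The less price-elastic side of the market bears the larger share of a per-unit tax.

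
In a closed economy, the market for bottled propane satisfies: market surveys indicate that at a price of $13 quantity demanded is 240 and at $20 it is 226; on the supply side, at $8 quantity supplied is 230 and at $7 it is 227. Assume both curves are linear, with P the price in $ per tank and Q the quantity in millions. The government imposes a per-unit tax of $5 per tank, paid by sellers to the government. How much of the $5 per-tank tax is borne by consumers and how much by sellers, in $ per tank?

Demand slope: (226 − 240)/(20 − 13) = -2, so Qd = 266 − 2P.
Supply slope: (227 − 230)/(7 − 8) = 3, so Qs = 3P + 206.
Before the tax: set 266 − 2P = 3P + 206 → P* = $12, Q* = 242.
With the tax collected from sellers, supply shifts: Qs = 3(P − 5) + 206.
Solving gives Q = 236 with consumers paying $15 and sellers receiving $10 (the $5 wedge).
Burden on consumers: $3; on sellers: $2. (They sum to $5.)

Consumers bear $3 per tank; sellers bear $2 per tank.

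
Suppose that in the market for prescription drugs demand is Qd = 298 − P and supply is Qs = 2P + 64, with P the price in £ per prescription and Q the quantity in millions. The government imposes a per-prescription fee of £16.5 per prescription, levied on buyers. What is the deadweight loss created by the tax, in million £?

Deadweight loss = £90.75 million.

Without the tax, 298 − P = 2P + 64 gives 3P = 234, so P* = £78 and Q* = 220.
With the tax collected from buyers, demand (in seller-price terms) shifts: Qd = 298 − (P + 16.5).
Solving gives Q = 209 with buyers paying £89 and suppliers receiving £72.5 (the £16.5 wedge).
Quantity falls by |ΔQ| = |220 − 209| = 11.
DWL = ½ · t · |ΔQ| = ½ · 16.5 · 11 = £90.75.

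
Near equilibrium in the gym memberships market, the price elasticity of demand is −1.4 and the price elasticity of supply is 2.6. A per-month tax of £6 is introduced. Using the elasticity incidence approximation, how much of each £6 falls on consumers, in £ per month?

Consumers bear ≈ £3.9 per month.

Incidence ratio: consumers' share ≈ εs / (εs + |εd|) = 2.6 / (2.6 + 1.4) = 0.65.
So consumers bear ≈ 0.65 × £6 = £3.9; suppliers bear £2.1.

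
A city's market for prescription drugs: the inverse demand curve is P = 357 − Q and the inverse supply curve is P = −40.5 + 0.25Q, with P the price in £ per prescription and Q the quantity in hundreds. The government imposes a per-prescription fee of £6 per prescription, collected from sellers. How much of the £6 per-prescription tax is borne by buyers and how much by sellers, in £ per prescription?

Buyers bear £4.8 per prescription; sellers bear £1.2 per prescription.

Inverting to Q(P) form: Qd = 357 − P; Qs = 4P + 162.
Without the tax, 357 − P = 4P + 162 gives 5P = 195, so P* = £39 and Q* = 318.
With the tax collected from sellers, supply shifts: Qs = 4(P − 6) + 162.
New equilibrium: buyers pay £43.8, sellers receive £37.8, Q = 313.2. (Wedge: Pb − Ps = 6.)
Burden on buyers: £4.8; on sellers: £1.2. (They sum to £6.)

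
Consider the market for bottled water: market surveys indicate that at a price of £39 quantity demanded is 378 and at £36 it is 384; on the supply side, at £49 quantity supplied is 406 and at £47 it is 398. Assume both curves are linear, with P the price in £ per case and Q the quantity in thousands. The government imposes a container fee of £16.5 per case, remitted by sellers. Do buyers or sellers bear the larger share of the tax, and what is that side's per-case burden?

Buyers bear the larger share: £11 per case.

Demand slope: (384 − 378)/(36 − 39) = -2, so Qd = 456 − 2P.
Supply slope: (398 − 406)/(47 − 49) = 4, so Qs = 4P + 210.
Without the tax, 456 − 2P = 4P + 210 gives 6P = 246, so P* = £41 and Q* = 374.
With the tax collected from sellers, supply shifts: Qs = 4(P − 16.5) + 210.
Solving gives Q = 352 with buyers paying £52 and sellers receiving £35.5 (the £16.5 wedge).
Per-case burden: buyers £11, sellers £5.5.
Buyers take the larger share because demand is less price-elastic here (demand slope 2 vs supply slope 4).
The less price-elastic side of the market bears the larger share of a per-unit tax.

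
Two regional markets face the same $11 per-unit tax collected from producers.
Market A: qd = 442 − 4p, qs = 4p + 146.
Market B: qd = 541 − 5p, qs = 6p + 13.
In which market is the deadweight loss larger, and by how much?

Market A: pre-tax p* = $37, q* = 294; post-tax q = 272; deadweight loss = $121.
Market B: pre-tax p* = $48, q* = 301; post-tax q = 271; deadweight loss = $165.
Difference: $121 vs $165 → market B is larger by $44.

Market B, by $44.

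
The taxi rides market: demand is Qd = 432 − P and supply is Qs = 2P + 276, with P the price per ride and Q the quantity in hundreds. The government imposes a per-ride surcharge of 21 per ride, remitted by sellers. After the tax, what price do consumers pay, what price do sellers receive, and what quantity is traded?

Consumers pay 66; sellers receive 45; quantity = 366.

Before the tax: set 432 − P = 2P + 276 → P* = 52, Q* = 380.
With the tax collected from sellers, supply shifts: Qs = 2(P − 21) + 276.
Solving gives Q = 366 with consumers paying 66 and sellers receiving 45 (the 21 wedge).
The less price-elastic side of the market bears the larger share of a per-unit tax.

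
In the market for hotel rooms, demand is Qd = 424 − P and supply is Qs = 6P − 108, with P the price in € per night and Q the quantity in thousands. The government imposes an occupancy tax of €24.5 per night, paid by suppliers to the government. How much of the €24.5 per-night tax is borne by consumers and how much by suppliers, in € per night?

Consumers bear €21 per night; suppliers bear €3.5 per night.

Without the tax, 424 − P = 6P − 108 gives 7P = 532, so P* = €76 and Q* = 348.
With the tax collected from suppliers, supply shifts: Qs = 6(P − 24.5) − 108.
Solving gives Q = 327 with consumers paying €97 and suppliers receiving €72.5 (the €24.5 wedge).
Burden on consumers: €21; on suppliers: €3.5. (They sum to €24.5.)
The less price-elastic side of the market bears the larger share of a per-unit tax.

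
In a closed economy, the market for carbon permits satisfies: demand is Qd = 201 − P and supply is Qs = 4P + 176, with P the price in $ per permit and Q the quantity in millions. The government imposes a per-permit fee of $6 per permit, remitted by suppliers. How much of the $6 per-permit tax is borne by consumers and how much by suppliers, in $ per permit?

Without the tax, 201 − P = 4P + 176 gives 5P = 25, so P* = $5 and Q* = 196.
With the tax collected from suppliers, supply shifts: Qs = 4(P − 6) + 176.
Solving gives Q = 191.2 with consumers paying $9.8 and suppliers receiving $3.8 (the $6 wedge).
Burden on consumers: $4.8; on suppliers: $1.2. (They sum to $6.)

Consumers bear $4.8 per permit; suppliers bear $1.2 per permit.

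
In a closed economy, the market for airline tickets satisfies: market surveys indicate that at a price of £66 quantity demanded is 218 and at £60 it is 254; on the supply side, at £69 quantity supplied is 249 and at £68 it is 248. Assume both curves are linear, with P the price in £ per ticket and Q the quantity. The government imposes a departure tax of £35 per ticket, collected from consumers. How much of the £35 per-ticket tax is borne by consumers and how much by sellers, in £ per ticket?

Consumers bear £5 per ticket; sellers bear £30 per ticket.

Demand slope: (254 − 218)/(60 − 66) = -6, so Qd = 614 − 6P.
Supply slope: (248 − 249)/(68 − 69) = 1, so Qs = P + 180.
Without the tax, 614 − 6P = P + 180 gives 7P = 434, so P* = £62 and Q* = 242.
With the tax collected from consumers, demand (in seller-price terms) shifts: Qd = 614 − 6(P + 35).
New equilibrium: consumers pay £67, sellers receive £32, Q = 212. (Wedge: Pb − Ps = 35.)
Burden on consumers: £5; on sellers: £30. (They sum to £35.)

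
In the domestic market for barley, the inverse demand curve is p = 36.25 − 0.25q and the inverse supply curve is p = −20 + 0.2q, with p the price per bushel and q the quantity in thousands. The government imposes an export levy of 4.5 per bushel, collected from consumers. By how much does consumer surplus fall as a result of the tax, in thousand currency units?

Consumer surplus falls by 300 thousand.

Inverting to q(p) form: qd = 145 − 4p; qs = 5p + 100.
Before the tax: set 145 − 4p = 5p + 100 → p* = 5, q* = 125.
With the tax collected from consumers, demand (in seller-price terms) shifts: qd = 145 − 4(p + 4.5).
New equilibrium: consumers pay 7.5, sellers receive 3, q = 115. (Wedge: pb − ps = 4.5.)
ΔCS is the trapezoid between Q = 115 and Q = 125 of height 2.5: ½ · (125 + 115) · 2.5 = 300.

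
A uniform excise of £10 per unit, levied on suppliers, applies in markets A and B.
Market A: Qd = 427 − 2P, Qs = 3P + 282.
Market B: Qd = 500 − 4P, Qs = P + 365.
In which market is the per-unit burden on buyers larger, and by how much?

Market A: pre-tax P* = £29, Q* = 369; post-tax Q = 357; per-unit burden on buyers = £6.
Market B: pre-tax P* = £27, Q* = 392; post-tax Q = 384; per-unit burden on buyers = £2.
Difference: £6 vs £2 → market A is larger by £4.

Market A, by £4.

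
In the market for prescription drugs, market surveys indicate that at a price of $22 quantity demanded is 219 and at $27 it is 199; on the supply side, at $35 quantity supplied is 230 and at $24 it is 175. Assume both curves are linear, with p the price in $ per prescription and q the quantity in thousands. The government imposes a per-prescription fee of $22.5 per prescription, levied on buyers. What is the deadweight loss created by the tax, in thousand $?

Deadweight loss = $562.5 thousand.

Demand slope: (199 − 219)/(27 − 22) = -4, so qd = 307 − 4p.
Supply slope: (175 − 230)/(24 − 35) = 5, so qs = 5p + 55.
Without the tax, 307 − 4p = 5p + 55 gives 9p = 252, so p* = $28 and q* = 195.
With the tax collected from buyers, demand (in seller-price terms) shifts: qd = 307 − 4(p + 22.5).
New equilibrium: buyers pay $40.5, suppliers receive $18, q = 145. (Wedge: pb − ps = 22.5.)
Quantity falls by |ΔQ| = |195 − 145| = 50.
DWL = ½ · t · |ΔQ| = ½ · 22.5 · 50 = $562.5.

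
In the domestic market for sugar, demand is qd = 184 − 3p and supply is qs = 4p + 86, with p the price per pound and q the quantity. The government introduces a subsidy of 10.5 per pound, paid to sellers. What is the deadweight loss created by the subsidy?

Before the subsidy: set 184 − 3p = 4p + 86 → p* = 14, q* = 142.
With a per-unit subsidy paid to sellers, each receives p + 10.5 per unit sold, so supply becomes qs = 4(p + 10.5) + 86.
New equilibrium: consumers pay 8, sellers receive 18.5, q = 160. (Wedge: pb − ps = −10.5.)
Quantity rises by |ΔQ| = |142 − 160| = 18.
DWL = ½ · t · |ΔQ| = ½ · 10.5 · 18 = 94.5.

Deadweight loss = 94.5.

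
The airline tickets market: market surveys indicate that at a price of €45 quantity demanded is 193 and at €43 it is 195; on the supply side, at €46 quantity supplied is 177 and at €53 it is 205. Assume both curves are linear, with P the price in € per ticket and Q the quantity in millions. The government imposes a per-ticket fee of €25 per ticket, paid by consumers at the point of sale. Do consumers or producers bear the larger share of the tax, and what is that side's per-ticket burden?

Consumers bear the larger share: €20 per ticket.

Demand slope: (195 − 193)/(43 − 45) = -1, so Qd = 238 − P.
Supply slope: (205 − 177)/(53 − 46) = 4, so Qs = 4P − 7.
Before the tax: set 238 − P = 4P − 7 → P* = €49, Q* = 189.
With the tax collected from consumers, demand (in seller-price terms) shifts: Qd = 238 − (P + 25).
Solving gives Q = 169 with consumers paying €69 and producers receiving €44 (the €25 wedge).
Per-ticket burden: consumers €20, producers €5.
Consumers take the larger share because demand is less price-elastic here (demand slope 1 vs supply slope 4).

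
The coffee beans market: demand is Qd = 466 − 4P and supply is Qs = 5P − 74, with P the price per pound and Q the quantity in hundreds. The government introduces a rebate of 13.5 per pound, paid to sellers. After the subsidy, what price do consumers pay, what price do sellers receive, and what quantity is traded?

Consumers pay 52.5; sellers receive 66; quantity = 256.

Before the subsidy: set 466 − 4P = 5P − 74 → P* = 60, Q* = 226.
With a per-unit subsidy paid to sellers, each receives P + 13.5 per unit sold, so supply becomes Qs = 5(P + 13.5) − 74.
Solving gives Q = 256 with consumers paying 52.5 and sellers receiving 66 (the 13.5 wedge).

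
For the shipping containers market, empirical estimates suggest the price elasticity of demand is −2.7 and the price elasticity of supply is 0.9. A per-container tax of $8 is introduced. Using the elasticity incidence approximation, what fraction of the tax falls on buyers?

Incidence ratio: buyers' share ≈ εs / (εs + |εd|) = 0.9 / (0.9 + 2.7) = 0.25.
Supply is the less elastic side, so buyers bear the smaller share.

Buyers' share ≈ 0.25.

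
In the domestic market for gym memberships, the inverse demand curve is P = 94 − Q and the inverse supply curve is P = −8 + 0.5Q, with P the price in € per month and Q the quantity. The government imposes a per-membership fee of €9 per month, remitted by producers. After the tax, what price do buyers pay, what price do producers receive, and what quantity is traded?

Inverting to Q(P) form: Qd = 94 − P; Qs = 2P + 16.
Before the tax: set 94 − P = 2P + 16 → P* = €26, Q* = 68.
With the tax collected from producers, supply shifts: Qs = 2(P − 9) + 16.
New equilibrium: buyers pay €32, producers receive €23, Q = 62. (Wedge: Pb − Ps = 9.)
The less price-elastic side of the market bears the larger share of a per-unit tax.

Buyers pay €32; producers receive €23; quantity = 62.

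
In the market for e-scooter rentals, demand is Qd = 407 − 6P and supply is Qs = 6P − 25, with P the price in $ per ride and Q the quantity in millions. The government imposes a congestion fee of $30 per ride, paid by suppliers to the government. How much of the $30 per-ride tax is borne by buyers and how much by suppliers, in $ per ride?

Before the tax: set 407 − 6P = 6P − 25 → P* = $36, Q* = 191.
With the tax collected from suppliers, supply shifts: Qs = 6(P − 30) − 25.
Solving gives Q = 101 with buyers paying $51 and suppliers receiving $21 (the $30 wedge).
Burden on buyers: $15; on suppliers: $15. (They sum to $30.)
The less price-elastic side of the market bears the larger share of a per-unit tax.

Buyers bear $15 per ride; suppliers bear $15 per ride.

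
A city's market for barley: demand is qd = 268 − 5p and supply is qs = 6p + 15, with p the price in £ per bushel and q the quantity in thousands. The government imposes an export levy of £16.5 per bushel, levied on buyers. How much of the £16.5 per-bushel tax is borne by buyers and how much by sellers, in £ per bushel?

Without the tax, 268 − 5p = 6p + 15 gives 11p = 253, so p* = £23 and q* = 153.
With the tax collected from buyers, demand (in seller-price terms) shifts: qd = 268 − 5(p + 16.5).
Solving gives q = 108 with buyers paying £32 and sellers receiving £15.5 (the £16.5 wedge).
Burden on buyers: £9; on sellers: £7.5. (They sum to £16.5.)

Buyers bear £9 per bushel; sellers bear £7.5 per bushel.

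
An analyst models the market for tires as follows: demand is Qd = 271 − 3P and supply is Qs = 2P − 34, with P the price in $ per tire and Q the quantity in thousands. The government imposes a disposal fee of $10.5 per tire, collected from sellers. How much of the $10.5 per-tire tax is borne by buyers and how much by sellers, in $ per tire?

Buyers bear $4.2 per tire; sellers bear $6.3 per tire.

Before the tax: set 271 − 3P = 2P − 34 → P* = $61, Q* = 88.
With the tax collected from sellers, supply shifts: Qs = 2(P − 10.5) − 34.
New equilibrium: buyers pay $65.2, sellers receive $54.7, Q = 75.4. (Wedge: Pb − Ps = 10.5.)
Burden on buyers: $4.2; on sellers: $6.3. (They sum to $10.5.)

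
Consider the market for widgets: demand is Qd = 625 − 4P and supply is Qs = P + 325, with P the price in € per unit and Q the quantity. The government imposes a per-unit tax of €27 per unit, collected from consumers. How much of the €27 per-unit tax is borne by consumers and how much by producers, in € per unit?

Before the tax: set 625 − 4P = P + 325 → P* = €60, Q* = 385.
With the tax collected from consumers, demand (in seller-price terms) shifts: Qd = 625 − 4(P + 27).
New equilibrium: consumers pay €65.4, producers receive €38.4, Q = 363.4. (Wedge: Pb − Ps = 27.)
Burden on consumers: €5.4; on producers: €21.6. (They sum to €27.)

Consumers bear €5.4 per unit; producers bear €21.6 per unit.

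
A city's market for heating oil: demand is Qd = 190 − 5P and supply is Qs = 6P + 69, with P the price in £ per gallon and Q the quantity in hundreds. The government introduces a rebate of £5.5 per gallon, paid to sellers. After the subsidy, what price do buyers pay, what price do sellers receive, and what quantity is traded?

Before the subsidy: set 190 − 5P = 6P + 69 → P* = £11, Q* = 135.
With a per-unit subsidy paid to sellers, each receives P + 5.5 per unit sold, so supply becomes Qs = 6(P + 5.5) + 69.
Solving gives Q = 150 with buyers paying £8 and sellers receiving £13.5 (the £5.5 wedge).

Buyers pay £8; sellers receive £13.5; quantity = 150.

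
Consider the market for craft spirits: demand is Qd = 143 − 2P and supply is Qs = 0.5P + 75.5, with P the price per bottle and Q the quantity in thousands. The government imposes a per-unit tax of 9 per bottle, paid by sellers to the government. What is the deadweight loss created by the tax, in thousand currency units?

Without the tax, 143 − 2P = 0.5P + 75.5 gives 2.5P = 67.5, so P* = 27 and Q* = 89.
With the tax collected from sellers, supply shifts: Qs = 0.5(P − 9) + 75.5.
Solving gives Q = 85.4 with buyers paying 28.8 and sellers receiving 19.8 (the 9 wedge).
Quantity falls by |ΔQ| = |89 − 85.4| = 3.6.
DWL = ½ · t · |ΔQ| = ½ · 9 · 3.6 = 16.2.

Deadweight loss = 16.2 thousand.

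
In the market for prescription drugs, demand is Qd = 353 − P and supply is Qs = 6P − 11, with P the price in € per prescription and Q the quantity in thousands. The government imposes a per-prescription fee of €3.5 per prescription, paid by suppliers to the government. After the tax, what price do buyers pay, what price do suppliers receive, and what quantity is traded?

Without the tax, 353 − P = 6P − 11 gives 7P = 364, so P* = €52 and Q* = 301.
With the tax collected from suppliers, supply shifts: Qs = 6(P − 3.5) − 11.
Solving gives Q = 298 with buyers paying €55 and suppliers receiving €51.5 (the €3.5 wedge).

Buyers pay €55; suppliers receive €51.5; quantity = 298.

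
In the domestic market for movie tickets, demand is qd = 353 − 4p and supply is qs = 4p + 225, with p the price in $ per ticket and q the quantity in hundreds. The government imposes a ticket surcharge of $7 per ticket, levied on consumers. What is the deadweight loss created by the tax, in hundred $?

Before the tax: set 353 − 4p = 4p + 225 → p* = $16, q* = 289.
With the tax collected from consumers, demand (in seller-price terms) shifts: qd = 353 − 4(p + 7).
Solving gives q = 275 with consumers paying $19.5 and producers receiving $12.5 (the $7 wedge).
Quantity falls by |ΔQ| = |289 − 275| = 14.
DWL = ½ · t · |ΔQ| = ½ · 7 · 14 = $49.

Deadweight loss = $49 hundred.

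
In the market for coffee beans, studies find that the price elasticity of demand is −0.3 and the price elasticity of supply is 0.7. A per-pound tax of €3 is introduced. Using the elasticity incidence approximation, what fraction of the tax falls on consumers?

Incidence ratio: consumers' share ≈ εs / (εs + |εd|) = 0.7 / (0.7 + 0.3) = 0.7.
Supply is the more elastic side, so consumers bear the larger share.

Consumers' share ≈ 0.7.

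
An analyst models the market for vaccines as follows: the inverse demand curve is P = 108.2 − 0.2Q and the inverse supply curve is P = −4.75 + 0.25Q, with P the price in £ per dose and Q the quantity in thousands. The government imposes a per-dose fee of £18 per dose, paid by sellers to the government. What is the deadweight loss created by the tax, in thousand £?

Deadweight loss = £360 thousand.

Rewrite in direct form: Qd = 541 − 5P and Qs = 4P + 19.
Before the tax: set 541 − 5P = 4P + 19 → P* = £58, Q* = 251.
With the tax collected from sellers, supply shifts: Qs = 4(P − 18) + 19.
New equilibrium: buyers pay £66, sellers receive £48, Q = 211. (Wedge: Pb − Ps = 18.)
Quantity falls by |ΔQ| = |251 − 211| = 40.
DWL = ½ · t · |ΔQ| = ½ · 18 · 40 = £360.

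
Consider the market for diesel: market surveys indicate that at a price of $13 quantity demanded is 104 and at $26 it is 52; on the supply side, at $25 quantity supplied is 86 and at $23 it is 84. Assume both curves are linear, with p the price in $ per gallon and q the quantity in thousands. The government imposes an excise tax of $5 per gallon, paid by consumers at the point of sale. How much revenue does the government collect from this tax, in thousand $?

Tax revenue = $380 thousand.

Demand slope: (52 − 104)/(26 − 13) = -4, so qd = 156 − 4p.
Supply slope: (84 − 86)/(23 − 25) = 1, so qs = p + 61.
Before the tax: set 156 − 4p = p + 61 → p* = $19, q* = 80.
With the tax collected from consumers, demand (in seller-price terms) shifts: qd = 156 − 4(p + 5).
Solving gives q = 76 with consumers paying $20 and sellers receiving $15 (the $5 wedge).
Revenue = t · Q = 5 · 76 = $380.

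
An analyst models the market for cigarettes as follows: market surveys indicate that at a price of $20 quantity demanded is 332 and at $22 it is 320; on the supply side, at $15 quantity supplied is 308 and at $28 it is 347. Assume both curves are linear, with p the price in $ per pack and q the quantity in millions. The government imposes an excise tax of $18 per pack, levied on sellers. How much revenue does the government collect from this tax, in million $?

Demand slope: (320 − 332)/(22 − 20) = -6, so qd = 452 − 6p.
Supply slope: (347 − 308)/(28 − 15) = 3, so qs = 3p + 263.
Before the tax: set 452 − 6p = 3p + 263 → p* = $21, q* = 326.
With the tax collected from sellers, supply shifts: qs = 3(p − 18) + 263.
Solving gives q = 290 with consumers paying $27 and sellers receiving $9 (the $18 wedge).
Revenue = t · Q = 18 · 290 = $5220.

Tax revenue = $5220 million.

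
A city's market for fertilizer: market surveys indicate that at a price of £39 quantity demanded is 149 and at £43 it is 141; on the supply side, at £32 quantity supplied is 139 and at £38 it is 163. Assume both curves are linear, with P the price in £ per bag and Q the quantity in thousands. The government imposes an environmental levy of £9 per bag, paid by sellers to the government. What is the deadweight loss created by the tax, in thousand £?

Demand slope: (141 − 149)/(43 − 39) = -2, so Qd = 227 − 2P.
Supply slope: (163 − 139)/(38 − 32) = 4, so Qs = 4P + 11.
Without the tax, 227 − 2P = 4P + 11 gives 6P = 216, so P* = £36 and Q* = 155.
With the tax collected from sellers, supply shifts: Qs = 4(P − 9) + 11.
New equilibrium: consumers pay £42, sellers receive £33, Q = 143. (Wedge: Pb − Ps = 9.)
Quantity falls by |ΔQ| = |155 − 143| = 12.
DWL = ½ · t · |ΔQ| = ½ · 9 · 12 = £54.

Deadweight loss = £54 thousand.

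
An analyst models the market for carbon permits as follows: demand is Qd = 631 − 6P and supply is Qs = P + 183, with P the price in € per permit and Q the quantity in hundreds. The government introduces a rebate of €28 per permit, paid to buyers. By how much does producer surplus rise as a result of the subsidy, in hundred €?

Producer surplus rises by €6216 hundred.

Without the subsidy, 631 − 6P = P + 183 gives 7P = 448, so P* = €64 and Q* = 247.
With a per-unit subsidy paid to buyers, each effectively pays P − 28, so demand becomes Qd = 631 − 6(P − 28).
New equilibrium: buyers pay €60, sellers receive €88, Q = 271. (Wedge: Pb − Ps = −28.)
ΔPS is the trapezoid between Q = 271 and Q = 247 of height €24: ½ · (247 + 271) · 24 = €6216.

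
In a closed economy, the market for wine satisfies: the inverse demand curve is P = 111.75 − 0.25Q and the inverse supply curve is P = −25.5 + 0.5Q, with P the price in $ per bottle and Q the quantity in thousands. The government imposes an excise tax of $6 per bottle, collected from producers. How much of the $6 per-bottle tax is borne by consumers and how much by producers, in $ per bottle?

Consumers bear $2 per bottle; producers bear $4 per bottle.

Inverting to Q(P) form: Qd = 447 − 4P; Qs = 2P + 51.
Before the tax: set 447 − 4P = 2P + 51 → P* = $66, Q* = 183.
With the tax collected from producers, supply shifts: Qs = 2(P − 6) + 51.
Solving gives Q = 175 with consumers paying $68 and producers receiving $62 (the $6 wedge).
Burden on consumers: $2; on producers: $4. (They sum to $6.)
The less price-elastic side of the market bears the larger share of a per-unit tax.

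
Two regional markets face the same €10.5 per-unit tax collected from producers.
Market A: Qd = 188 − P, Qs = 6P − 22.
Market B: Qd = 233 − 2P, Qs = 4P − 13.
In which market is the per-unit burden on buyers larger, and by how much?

Market A: pre-tax P* = €30, Q* = 158; post-tax Q = 149; per-unit burden on buyers = €9.
Market B: pre-tax P* = €41, Q* = 151; post-tax Q = 137; per-unit burden on buyers = €7.
Difference: €9 vs €7 → market A is larger by €2.

Market A, by €2.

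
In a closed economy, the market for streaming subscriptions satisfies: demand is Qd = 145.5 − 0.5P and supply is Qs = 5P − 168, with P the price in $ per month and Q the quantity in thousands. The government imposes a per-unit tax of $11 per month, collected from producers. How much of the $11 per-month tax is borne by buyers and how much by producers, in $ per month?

Without the tax, 145.5 − 0.5P = 5P − 168 gives 5.5P = 313.5, so P* = $57 and Q* = 117.
With the tax collected from producers, supply shifts: Qs = 5(P − 11) − 168.
New equilibrium: buyers pay $67, producers receive $56, Q = 112. (Wedge: Pb − Ps = 11.)
Burden on buyers: $10; on producers: $1. (They sum to $11.)
The less price-elastic side of the market bears the larger share of a per-unit tax.

Buyers bear $10 per month; producers bear $1 per month.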